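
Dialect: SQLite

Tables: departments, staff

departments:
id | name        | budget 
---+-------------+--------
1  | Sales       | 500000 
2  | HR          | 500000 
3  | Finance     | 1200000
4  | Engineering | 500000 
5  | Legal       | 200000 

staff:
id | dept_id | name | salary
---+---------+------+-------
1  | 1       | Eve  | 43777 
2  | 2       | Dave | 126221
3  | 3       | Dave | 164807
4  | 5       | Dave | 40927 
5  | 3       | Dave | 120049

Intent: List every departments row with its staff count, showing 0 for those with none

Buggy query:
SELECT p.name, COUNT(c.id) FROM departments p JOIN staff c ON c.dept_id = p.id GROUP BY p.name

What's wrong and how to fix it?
Bug: An inner join excludes parents with zero children

Fix: Switch to LEFT JOIN to retain unmatched parent rows

Corrected query:
SELECT p.name, COUNT(c.id) FROM departments p LEFT JOIN staff c ON c.dept_id = p.id GROUP BY p.name

Result:
name        | COUNT(c.id)
------------+------------
Engineering | 0          
Finance     | 2          
HR          | 1          
Legal       | 1          
Sales       | 1          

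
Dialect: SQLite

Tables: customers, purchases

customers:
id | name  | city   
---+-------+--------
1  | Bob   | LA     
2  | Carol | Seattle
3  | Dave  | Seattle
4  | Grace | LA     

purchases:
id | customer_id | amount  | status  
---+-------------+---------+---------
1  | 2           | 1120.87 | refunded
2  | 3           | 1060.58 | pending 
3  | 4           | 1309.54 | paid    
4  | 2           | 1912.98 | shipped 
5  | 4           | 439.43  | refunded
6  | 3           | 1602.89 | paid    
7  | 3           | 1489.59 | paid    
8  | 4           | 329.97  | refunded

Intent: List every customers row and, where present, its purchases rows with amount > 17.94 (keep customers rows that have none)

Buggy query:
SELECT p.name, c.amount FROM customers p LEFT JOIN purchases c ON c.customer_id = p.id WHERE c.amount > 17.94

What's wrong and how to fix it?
Bug: A WHERE condition on the right-hand table after LEFT JOIN drops unmatched parents

Fix: Put 'c.amount > 17.94' in the JOIN's ON clause instead of WHERE

Corrected query:
SELECT p.name, c.amount FROM customers p LEFT JOIN purchases c ON c.customer_id = p.id AND c.amount > 17.94

Result:
name  | amount 
------+--------
Bob   | NULL   
Carol | 1120.87
Carol | 1912.98
Dave  | 1060.58
Dave  | 1489.59
Dave  | 1602.89
Grace | 329.97 
Grace | 439.43 
Grace | 1309.54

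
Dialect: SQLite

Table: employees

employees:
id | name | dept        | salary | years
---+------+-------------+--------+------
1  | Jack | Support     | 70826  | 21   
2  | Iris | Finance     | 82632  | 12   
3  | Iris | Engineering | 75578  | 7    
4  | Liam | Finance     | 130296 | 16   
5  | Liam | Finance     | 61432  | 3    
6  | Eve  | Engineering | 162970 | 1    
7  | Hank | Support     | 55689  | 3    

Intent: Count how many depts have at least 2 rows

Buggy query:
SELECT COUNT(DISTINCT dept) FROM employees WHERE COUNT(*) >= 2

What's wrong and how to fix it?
Bug: WHERE filters individual rows, not groups, so a group-level COUNT is invalid there

Fix: Group first with HAVING COUNT(*) >= 2, then COUNT the resulting groups

Corrected query:
SELECT COUNT(*) FROM (SELECT dept FROM employees GROUP BY dept HAVING COUNT(*) >= 2)

Result:
COUNT(*)
--------
3       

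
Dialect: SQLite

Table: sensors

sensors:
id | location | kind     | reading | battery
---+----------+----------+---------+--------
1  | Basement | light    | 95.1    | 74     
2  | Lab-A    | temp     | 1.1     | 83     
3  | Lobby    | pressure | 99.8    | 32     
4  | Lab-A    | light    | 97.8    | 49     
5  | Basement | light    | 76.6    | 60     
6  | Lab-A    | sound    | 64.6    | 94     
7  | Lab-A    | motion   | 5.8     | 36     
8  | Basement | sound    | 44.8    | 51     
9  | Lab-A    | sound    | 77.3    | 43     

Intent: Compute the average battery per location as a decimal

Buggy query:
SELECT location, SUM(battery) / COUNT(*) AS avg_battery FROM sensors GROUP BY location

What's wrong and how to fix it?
Bug: Both operands are integers, so '/' performs integer division and truncates

Fix: Cast one side to REAL so the division keeps the fractional part

Corrected query:
SELECT location, SUM(battery) * 1.0 / COUNT(*) AS avg_battery FROM sensors GROUP BY location

Result:
location | avg_battery
---------+------------
Basement | 61.666667  
Lab-A    | 61         
Lobby    | 32         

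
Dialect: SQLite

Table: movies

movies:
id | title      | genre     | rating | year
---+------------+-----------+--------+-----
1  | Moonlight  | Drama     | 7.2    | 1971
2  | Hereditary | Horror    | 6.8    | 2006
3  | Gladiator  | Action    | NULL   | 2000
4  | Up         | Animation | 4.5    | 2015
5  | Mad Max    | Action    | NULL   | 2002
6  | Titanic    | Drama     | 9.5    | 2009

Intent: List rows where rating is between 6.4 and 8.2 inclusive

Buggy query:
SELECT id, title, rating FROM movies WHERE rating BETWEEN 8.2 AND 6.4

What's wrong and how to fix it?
Bug: BETWEEN expects the lower bound first; with 8.2 AND 6.4 the range is empty

Fix: Write BETWEEN 6.4 AND 8.2

Corrected query:
SELECT id, title, rating FROM movies WHERE rating BETWEEN 6.4 AND 8.2

Result:
id | title      | rating
---+------------+-------
1  | Moonlight  | 7.2   
2  | Hereditary | 6.8   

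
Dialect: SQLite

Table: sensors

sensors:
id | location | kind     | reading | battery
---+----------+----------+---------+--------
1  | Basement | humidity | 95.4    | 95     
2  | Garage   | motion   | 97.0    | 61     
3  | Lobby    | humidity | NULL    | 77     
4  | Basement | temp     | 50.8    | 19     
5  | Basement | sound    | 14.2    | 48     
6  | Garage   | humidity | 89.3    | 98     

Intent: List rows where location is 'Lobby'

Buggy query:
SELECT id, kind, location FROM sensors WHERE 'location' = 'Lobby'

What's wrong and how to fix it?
Bug: 'location' in single quotes is a string literal, not the column; the comparison is literal-vs-literal and never true

Fix: Remove the quotes around the column name (or use double quotes for an identifier)

Corrected query:
SELECT id, kind, location FROM sensors WHERE location = 'Lobby'

Result:
id | kind     | location
---+----------+---------
3  | humidity | Lobby   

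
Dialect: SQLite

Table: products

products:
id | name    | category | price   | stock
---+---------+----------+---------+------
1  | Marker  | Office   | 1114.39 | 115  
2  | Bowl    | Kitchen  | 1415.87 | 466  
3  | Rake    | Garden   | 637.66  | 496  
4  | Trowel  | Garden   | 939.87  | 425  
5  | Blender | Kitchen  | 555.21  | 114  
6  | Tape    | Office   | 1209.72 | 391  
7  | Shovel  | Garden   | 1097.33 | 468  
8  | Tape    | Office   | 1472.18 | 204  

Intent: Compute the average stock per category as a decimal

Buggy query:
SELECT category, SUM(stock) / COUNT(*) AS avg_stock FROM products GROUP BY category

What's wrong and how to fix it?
Bug: Both operands are integers, so '/' performs integer division and truncates

Fix: Cast one side to REAL so the division keeps the fractional part

Corrected query:
SELECT category, SUM(stock) * 1.0 / COUNT(*) AS avg_stock FROM products GROUP BY category

Result:
category | avg_stock 
---------+-----------
Garden   | 463       
Kitchen  | 290       
Office   | 236.666667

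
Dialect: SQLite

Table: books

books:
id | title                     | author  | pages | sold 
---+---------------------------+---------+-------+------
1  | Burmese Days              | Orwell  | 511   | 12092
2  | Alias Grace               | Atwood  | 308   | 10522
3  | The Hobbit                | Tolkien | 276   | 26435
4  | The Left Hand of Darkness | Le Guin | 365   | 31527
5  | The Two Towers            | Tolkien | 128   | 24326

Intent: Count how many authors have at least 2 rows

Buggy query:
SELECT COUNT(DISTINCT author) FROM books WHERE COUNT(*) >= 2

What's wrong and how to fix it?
Bug: WHERE filters individual rows, not groups, so a group-level COUNT is invalid there

Fix: Group first with HAVING COUNT(*) >= 2, then COUNT the resulting groups

Corrected query:
SELECT COUNT(*) FROM (SELECT author FROM books GROUP BY author HAVING COUNT(*) >= 2)

Result:
COUNT(*)
--------
1       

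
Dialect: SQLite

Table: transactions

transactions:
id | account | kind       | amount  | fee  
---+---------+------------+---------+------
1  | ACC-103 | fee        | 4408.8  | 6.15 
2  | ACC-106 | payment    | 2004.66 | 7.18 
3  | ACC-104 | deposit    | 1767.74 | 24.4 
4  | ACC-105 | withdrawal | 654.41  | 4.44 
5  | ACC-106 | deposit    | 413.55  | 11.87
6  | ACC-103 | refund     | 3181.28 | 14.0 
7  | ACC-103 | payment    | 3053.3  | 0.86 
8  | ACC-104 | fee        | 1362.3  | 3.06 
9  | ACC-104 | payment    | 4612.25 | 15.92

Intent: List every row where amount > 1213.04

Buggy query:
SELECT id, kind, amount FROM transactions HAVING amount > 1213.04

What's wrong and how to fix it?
Bug: This is a non-aggregate query (no GROUP BY, no aggregates), so in SQLite the HAVING clause is invalid here; a row-level condition belongs in WHERE

Fix: Use WHERE for row-level filtering

Corrected query:
SELECT id, kind, amount FROM transactions WHERE amount > 1213.04

Result:
id | kind    | amount 
---+---------+--------
1  | fee     | 4408.8 
2  | payment | 2004.66
3  | deposit | 1767.74
6  | refund  | 3181.28
7  | payment | 3053.3 
8  | fee     | 1362.3 
9  | payment | 4612.25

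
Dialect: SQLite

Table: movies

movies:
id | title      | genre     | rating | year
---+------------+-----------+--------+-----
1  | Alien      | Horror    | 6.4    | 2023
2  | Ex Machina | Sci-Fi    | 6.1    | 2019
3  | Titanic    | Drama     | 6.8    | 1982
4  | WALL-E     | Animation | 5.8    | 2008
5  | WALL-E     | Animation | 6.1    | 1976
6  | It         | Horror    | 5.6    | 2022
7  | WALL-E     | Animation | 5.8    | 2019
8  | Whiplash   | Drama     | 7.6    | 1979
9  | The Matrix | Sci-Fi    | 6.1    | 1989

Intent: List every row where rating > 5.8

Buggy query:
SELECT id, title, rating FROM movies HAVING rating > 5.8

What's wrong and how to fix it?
Bug: HAVING filters the output of aggregation, but this query has no GROUP BY and no aggregate functions, so SQLite rejects it (HAVING clause on a non-aggregate query); the condition here is per row

Fix: Replace HAVING with WHERE since the condition applies to individual rows

Corrected query:
SELECT id, title, rating FROM movies WHERE rating > 5.8

Result:
id | title      | rating
---+------------+-------
1  | Alien      | 6.4   
2  | Ex Machina | 6.1   
3  | Titanic    | 6.8   
5  | WALL-E     | 6.1   
8  | Whiplash   | 7.6   
9  | The Matrix | 6.1   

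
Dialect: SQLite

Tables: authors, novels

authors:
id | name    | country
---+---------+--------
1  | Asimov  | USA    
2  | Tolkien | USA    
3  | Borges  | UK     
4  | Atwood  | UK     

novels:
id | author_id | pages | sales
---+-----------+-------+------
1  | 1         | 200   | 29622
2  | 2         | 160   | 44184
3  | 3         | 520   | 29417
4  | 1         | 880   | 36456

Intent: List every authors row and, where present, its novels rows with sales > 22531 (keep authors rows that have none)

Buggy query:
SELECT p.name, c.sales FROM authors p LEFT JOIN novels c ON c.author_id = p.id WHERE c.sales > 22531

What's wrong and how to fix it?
Bug: Filtering c.sales in WHERE discards the NULL rows produced by LEFT JOIN, turning it into an inner join

Fix: Put 'c.sales > 22531' in the JOIN's ON clause instead of WHERE

Corrected query:
SELECT p.name, c.sales FROM authors p LEFT JOIN novels c ON c.author_id = p.id AND c.sales > 22531

Result:
name    | sales
--------+------
Asimov  | 29622
Asimov  | 36456
Tolkien | 44184
Borges  | 29417
Atwood  | NULL 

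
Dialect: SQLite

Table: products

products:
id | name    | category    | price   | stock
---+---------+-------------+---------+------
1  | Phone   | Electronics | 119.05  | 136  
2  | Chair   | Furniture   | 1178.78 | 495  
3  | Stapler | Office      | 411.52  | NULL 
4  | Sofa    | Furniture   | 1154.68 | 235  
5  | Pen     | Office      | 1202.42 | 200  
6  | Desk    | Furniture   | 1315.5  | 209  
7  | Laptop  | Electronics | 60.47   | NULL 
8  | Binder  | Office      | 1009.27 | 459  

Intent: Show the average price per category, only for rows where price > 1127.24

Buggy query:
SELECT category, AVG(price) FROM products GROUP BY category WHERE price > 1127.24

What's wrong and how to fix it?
Bug: WHERE cannot follow GROUP BY

Fix: Move the WHERE clause before GROUP BY

Corrected query:
SELECT category, AVG(price) FROM products WHERE price > 1127.24 GROUP BY category

Result:
category  | AVG(price)
----------+-----------
Furniture | 1216.32   
Office    | 1202.42   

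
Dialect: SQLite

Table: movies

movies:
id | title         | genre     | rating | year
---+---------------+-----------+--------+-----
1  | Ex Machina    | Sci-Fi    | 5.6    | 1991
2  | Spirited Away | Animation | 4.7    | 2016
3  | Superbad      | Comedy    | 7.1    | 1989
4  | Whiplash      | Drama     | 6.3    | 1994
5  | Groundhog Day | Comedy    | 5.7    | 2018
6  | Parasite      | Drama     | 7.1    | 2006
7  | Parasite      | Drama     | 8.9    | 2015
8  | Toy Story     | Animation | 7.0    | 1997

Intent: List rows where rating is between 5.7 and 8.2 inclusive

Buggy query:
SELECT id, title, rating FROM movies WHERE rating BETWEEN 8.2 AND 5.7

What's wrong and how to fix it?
Bug: BETWEEN expects the lower bound first; with 8.2 AND 5.7 the range is empty

Fix: Swap the bounds so the smaller value comes first

Corrected query:
SELECT id, title, rating FROM movies WHERE rating BETWEEN 5.7 AND 8.2

Result:
id | title         | rating
---+---------------+-------
3  | Superbad      | 7.1   
4  | Whiplash      | 6.3   
5  | Groundhog Day | 5.7   
6  | Parasite      | 7.1   
8  | Toy Story     | 7     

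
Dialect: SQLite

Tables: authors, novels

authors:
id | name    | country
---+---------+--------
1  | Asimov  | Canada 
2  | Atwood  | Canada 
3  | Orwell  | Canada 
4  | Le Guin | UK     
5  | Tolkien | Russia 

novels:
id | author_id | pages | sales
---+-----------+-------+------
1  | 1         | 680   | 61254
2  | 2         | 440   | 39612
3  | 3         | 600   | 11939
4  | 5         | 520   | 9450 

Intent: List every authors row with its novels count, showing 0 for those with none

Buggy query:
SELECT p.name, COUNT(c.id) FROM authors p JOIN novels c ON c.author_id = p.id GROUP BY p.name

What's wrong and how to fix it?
Bug: An inner join excludes parents with zero children

Fix: Use LEFT JOIN so parents without children still appear (COUNT(c.id) gives 0)

Corrected query:
SELECT p.name, COUNT(c.id) FROM authors p LEFT JOIN novels c ON c.author_id = p.id GROUP BY p.name

Result:
name    | COUNT(c.id)
--------+------------
Asimov  | 1          
Atwood  | 1          
Le Guin | 0          
Orwell  | 1          
Tolkien | 1          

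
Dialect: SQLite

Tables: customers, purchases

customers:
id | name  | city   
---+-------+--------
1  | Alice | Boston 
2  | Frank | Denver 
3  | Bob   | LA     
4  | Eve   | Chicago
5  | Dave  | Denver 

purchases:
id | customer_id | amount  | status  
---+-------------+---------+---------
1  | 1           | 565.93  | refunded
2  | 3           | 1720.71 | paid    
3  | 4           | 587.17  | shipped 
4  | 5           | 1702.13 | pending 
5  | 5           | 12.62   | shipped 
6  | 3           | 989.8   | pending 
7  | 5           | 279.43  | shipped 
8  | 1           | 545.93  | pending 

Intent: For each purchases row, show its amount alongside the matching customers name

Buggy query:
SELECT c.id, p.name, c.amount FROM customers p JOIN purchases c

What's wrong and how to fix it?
Bug: Missing join condition: each purchases row is matched to all customers rows instead of just its own

Fix: Add ON c.customer_id = p.id to the JOIN

Corrected query:
SELECT c.id, p.name, c.amount FROM customers p JOIN purchases c ON c.customer_id = p.id

Result:
id | name  | amount 
---+-------+--------
1  | Alice | 565.93 
2  | Bob   | 1720.71
3  | Eve   | 587.17 
4  | Dave  | 1702.13
5  | Dave  | 12.62  
6  | Bob   | 989.8  
7  | Dave  | 279.43 
8  | Alice | 545.93 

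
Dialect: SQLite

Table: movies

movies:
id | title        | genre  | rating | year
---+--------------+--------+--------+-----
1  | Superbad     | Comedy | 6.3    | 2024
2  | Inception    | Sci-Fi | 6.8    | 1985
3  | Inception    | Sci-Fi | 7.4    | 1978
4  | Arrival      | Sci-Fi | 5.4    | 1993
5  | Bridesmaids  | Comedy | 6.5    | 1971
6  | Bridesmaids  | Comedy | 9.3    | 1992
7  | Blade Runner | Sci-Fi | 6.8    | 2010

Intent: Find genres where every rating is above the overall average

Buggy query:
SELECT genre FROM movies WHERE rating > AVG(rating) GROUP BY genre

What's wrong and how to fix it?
Bug: AVG() is an aggregate; it can't sit directly in WHERE

Fix: Use a subquery for AVG and a HAVING MIN(...) filter so the condition holds for every row in the group

Corrected query:
SELECT genre FROM movies GROUP BY genre HAVING MIN(rating) > (SELECT AVG(rating) FROM movies)

Result:
(no rows)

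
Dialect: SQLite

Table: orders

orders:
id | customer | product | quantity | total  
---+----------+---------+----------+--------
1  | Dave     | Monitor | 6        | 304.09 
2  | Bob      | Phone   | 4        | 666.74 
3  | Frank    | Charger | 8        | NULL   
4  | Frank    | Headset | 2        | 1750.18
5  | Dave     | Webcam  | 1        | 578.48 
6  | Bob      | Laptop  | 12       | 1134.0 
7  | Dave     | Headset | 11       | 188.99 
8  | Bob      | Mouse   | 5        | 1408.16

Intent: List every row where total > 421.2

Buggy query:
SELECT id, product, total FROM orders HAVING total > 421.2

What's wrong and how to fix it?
Bug: HAVING filters the output of aggregation, but this query has no GROUP BY and no aggregate functions, so SQLite rejects it (HAVING clause on a non-aggregate query); the condition here is per row

Fix: Replace HAVING with WHERE since the condition applies to individual rows

Corrected query:
SELECT id, product, total FROM orders WHERE total > 421.2

Result:
id | product | total  
---+---------+--------
2  | Phone   | 666.74 
4  | Headset | 1750.18
5  | Webcam  | 578.48 
6  | Laptop  | 1134   
8  | Mouse   | 1408.16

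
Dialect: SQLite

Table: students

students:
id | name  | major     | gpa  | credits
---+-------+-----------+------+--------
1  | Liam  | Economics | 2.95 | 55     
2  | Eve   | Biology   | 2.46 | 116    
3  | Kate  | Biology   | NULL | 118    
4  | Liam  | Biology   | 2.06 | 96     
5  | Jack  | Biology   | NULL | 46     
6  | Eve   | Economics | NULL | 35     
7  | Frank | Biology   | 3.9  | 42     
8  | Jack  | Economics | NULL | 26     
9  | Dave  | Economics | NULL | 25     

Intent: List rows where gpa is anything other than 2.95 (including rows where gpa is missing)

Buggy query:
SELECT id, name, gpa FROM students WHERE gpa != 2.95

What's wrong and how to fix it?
Bug: 'gpa != 2.95' is unknown when gpa is NULL, so NULL rows are silently excluded

Fix: Add an explicit OR gpa IS NULL to include the missing-value rows

Corrected query:
SELECT id, name, gpa FROM students WHERE gpa != 2.95 OR gpa IS NULL

Result:
id | name  | gpa 
---+-------+-----
2  | Eve   | 2.46
3  | Kate  | NULL
4  | Liam  | 2.06
5  | Jack  | NULL
6  | Eve   | NULL
7  | Frank | 3.9 
8  | Jack  | NULL
9  | Dave  | NULL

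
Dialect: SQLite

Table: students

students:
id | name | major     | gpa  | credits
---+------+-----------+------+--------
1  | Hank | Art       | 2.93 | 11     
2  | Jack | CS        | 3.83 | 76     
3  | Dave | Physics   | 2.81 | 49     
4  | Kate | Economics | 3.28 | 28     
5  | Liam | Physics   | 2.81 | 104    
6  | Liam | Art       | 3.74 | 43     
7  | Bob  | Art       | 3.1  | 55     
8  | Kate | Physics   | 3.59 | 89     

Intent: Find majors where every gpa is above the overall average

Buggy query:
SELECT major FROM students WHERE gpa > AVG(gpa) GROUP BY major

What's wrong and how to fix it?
Bug: WHERE evaluates per row before aggregation, so AVG() is unavailable

Fix: Compute the overall average in a scalar subquery and compare each group's MIN against it in HAVING

Corrected query:
SELECT major FROM students GROUP BY major HAVING MIN(gpa) > (SELECT AVG(gpa) FROM students)

Result:
major    
---------
CS       
Economics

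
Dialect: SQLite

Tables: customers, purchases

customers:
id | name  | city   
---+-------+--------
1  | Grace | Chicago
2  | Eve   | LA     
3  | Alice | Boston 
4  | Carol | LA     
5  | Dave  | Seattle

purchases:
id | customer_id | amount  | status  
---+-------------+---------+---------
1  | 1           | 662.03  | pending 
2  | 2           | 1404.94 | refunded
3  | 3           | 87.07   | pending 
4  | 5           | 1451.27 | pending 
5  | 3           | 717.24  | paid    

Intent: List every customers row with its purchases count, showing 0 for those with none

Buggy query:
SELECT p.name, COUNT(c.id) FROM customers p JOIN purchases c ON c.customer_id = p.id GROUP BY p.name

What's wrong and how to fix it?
Bug: INNER JOIN drops customers rows that have no matching purchases rows

Fix: Use LEFT JOIN so parents without children still appear (COUNT(c.id) gives 0)

Corrected query:
SELECT p.name, COUNT(c.id) FROM customers p LEFT JOIN purchases c ON c.customer_id = p.id GROUP BY p.name

Result:
name  | COUNT(c.id)
------+------------
Alice | 2          
Carol | 0          
Dave  | 1          
Eve   | 1          
Grace | 1          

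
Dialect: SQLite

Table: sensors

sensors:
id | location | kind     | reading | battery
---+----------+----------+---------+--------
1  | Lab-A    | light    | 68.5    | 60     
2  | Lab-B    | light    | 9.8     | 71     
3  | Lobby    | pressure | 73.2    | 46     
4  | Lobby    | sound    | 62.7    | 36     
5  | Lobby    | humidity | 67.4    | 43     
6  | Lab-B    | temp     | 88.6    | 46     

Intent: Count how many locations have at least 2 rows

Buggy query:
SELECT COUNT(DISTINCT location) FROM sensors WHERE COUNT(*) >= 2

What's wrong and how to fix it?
Bug: WHERE filters individual rows, not groups, so a group-level COUNT is invalid there

Fix: Use a subquery that GROUPs and filters with HAVING, then count its rows

Corrected query:
SELECT COUNT(*) FROM (SELECT location FROM sensors GROUP BY location HAVING COUNT(*) >= 2)

Result:
COUNT(*)
--------
2       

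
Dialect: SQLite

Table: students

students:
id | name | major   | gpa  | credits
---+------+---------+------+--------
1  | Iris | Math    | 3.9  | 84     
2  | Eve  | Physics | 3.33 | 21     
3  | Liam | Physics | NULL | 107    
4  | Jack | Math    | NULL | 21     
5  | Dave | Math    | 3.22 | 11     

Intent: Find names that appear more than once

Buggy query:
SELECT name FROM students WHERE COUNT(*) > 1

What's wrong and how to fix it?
Bug: COUNT(*) is an aggregate and cannot be used in WHERE

Fix: Group first, then use HAVING for the count condition

Corrected query:
SELECT name FROM students GROUP BY name HAVING COUNT(*) > 1

Result:
(no rows)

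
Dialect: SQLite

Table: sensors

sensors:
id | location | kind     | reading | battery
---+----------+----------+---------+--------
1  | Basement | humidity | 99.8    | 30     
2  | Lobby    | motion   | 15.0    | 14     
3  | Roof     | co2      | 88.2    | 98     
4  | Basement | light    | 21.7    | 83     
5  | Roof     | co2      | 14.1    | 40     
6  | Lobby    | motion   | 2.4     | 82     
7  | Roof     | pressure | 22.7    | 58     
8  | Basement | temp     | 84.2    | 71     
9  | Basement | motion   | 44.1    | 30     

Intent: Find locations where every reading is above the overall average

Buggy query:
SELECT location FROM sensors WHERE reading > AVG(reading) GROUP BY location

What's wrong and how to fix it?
Bug: AVG() is an aggregate; it can't sit directly in WHERE

Fix: Use a subquery for AVG and a HAVING MIN(...) filter so the condition holds for every row in the group

Corrected query:
SELECT location FROM sensors GROUP BY location HAVING MIN(reading) > (SELECT AVG(reading) FROM sensors)

Result:
(no rows)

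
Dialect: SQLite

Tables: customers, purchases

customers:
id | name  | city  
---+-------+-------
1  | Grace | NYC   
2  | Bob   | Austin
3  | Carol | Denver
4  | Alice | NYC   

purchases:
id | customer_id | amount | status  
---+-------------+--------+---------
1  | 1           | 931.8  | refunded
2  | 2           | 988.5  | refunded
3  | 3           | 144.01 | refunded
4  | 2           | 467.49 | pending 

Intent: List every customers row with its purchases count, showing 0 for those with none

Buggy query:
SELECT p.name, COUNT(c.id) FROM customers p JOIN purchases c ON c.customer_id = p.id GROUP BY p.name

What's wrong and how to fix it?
Bug: An inner join excludes parents with zero children

Fix: Switch to LEFT JOIN to retain unmatched parent rows

Corrected query:
SELECT p.name, COUNT(c.id) FROM customers p LEFT JOIN purchases c ON c.customer_id = p.id GROUP BY p.name

Result:
name  | COUNT(c.id)
------+------------
Alice | 0          
Bob   | 2          
Carol | 1          
Grace | 1          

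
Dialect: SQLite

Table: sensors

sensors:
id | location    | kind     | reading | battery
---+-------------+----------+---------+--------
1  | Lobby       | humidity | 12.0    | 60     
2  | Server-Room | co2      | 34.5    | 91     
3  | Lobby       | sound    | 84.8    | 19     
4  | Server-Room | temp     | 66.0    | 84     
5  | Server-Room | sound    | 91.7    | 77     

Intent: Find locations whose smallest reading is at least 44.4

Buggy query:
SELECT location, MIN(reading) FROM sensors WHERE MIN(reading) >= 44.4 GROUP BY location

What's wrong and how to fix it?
Bug: Aggregates like MIN are computed per group after WHERE runs

Fix: Use HAVING for the per-group MIN condition

Corrected query:
SELECT location, MIN(reading) FROM sensors GROUP BY location HAVING MIN(reading) >= 44.4

Result:
(no rows)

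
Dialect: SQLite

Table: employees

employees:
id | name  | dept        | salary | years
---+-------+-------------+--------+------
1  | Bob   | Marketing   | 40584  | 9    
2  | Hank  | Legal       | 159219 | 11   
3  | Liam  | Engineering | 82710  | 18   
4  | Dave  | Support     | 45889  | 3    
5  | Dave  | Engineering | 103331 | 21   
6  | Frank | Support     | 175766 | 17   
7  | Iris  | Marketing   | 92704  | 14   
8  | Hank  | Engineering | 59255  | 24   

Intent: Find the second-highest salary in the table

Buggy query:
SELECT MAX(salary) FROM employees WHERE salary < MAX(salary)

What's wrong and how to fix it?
Bug: MAX(salary) on the right of the comparison is an aggregate-in-WHERE error

Fix: Compute the overall MAX in a subquery, then take MAX of rows below it

Corrected query:
SELECT MAX(salary) FROM employees WHERE salary < (SELECT MAX(salary) FROM employees)

Result:
MAX(salary)
-----------
159219     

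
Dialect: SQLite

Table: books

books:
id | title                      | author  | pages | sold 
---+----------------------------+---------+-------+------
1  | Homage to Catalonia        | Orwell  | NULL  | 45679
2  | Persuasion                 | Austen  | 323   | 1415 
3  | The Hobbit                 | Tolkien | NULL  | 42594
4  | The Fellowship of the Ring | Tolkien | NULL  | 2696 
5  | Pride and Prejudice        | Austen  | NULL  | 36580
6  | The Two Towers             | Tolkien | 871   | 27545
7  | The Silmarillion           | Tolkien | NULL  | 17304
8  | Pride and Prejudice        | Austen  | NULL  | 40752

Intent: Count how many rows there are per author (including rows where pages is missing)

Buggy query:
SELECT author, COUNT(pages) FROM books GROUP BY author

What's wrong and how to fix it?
Bug: COUNT(pages) skips NULLs, so groups with missing pages are undercounted

Fix: Use COUNT(*) to count all rows regardless of NULL

Corrected query:
SELECT author, COUNT(*) FROM books GROUP BY author

Result:
author  | COUNT(*)
--------+---------
Austen  | 3       
Orwell  | 1       
Tolkien | 4       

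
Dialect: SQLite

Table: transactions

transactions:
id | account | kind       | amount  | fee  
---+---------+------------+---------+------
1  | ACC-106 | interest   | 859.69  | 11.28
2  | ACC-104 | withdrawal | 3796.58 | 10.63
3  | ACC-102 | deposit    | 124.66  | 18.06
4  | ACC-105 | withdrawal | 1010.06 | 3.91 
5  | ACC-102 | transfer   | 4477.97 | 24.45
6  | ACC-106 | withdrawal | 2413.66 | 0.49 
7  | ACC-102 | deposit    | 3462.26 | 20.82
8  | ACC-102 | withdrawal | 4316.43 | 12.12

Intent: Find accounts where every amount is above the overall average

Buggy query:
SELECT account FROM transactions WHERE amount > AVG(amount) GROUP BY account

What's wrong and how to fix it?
Bug: AVG() is an aggregate; it can't sit directly in WHERE

Fix: Compute the overall average in a scalar subquery and compare each group's MIN against it in HAVING

Corrected query:
SELECT account FROM transactions GROUP BY account HAVING MIN(amount) > (SELECT AVG(amount) FROM transactions)

Result:
account
-------
ACC-104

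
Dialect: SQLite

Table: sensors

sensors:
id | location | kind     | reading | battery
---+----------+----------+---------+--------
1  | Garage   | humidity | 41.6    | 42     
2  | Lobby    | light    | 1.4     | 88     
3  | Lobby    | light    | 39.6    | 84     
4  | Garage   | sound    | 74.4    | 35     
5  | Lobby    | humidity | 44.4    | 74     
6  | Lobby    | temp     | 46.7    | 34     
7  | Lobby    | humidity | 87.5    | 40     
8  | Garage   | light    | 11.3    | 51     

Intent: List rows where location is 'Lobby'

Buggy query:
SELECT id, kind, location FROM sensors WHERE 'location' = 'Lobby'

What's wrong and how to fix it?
Bug: Single quotes denote string literals in SQL; the column name is being compared as a constant string

Fix: Reference the column as location without single quotes

Corrected query:
SELECT id, kind, location FROM sensors WHERE location = 'Lobby'

Result:
id | kind     | location
---+----------+---------
2  | light    | Lobby   
3  | light    | Lobby   
5  | humidity | Lobby   
6  | temp     | Lobby   
7  | humidity | Lobby   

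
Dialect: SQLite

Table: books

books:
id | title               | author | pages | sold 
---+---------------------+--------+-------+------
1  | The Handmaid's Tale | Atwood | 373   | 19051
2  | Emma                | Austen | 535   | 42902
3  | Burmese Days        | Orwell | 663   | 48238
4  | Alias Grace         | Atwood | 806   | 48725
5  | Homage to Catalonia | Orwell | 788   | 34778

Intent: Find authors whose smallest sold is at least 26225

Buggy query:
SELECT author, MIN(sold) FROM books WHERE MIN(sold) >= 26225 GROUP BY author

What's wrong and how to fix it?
Bug: MIN() in WHERE is a misuse of aggregate

Fix: Use HAVING for the per-group MIN condition

Corrected query:
SELECT author, MIN(sold) FROM books GROUP BY author HAVING MIN(sold) >= 26225

Result:
author | MIN(sold)
-------+----------
Austen | 42902    
Orwell | 34778    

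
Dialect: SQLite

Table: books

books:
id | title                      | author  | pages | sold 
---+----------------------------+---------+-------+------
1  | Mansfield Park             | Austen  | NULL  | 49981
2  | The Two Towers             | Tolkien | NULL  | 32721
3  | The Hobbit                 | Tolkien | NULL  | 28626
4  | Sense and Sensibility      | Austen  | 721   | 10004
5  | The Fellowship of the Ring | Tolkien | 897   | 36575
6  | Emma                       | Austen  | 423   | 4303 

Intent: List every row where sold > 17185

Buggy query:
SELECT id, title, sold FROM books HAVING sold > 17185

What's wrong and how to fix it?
Bug: HAVING filters the output of aggregation, but this query has no GROUP BY and no aggregate functions, so SQLite rejects it (HAVING clause on a non-aggregate query); the condition here is per row

Fix: Use WHERE for row-level filtering

Corrected query:
SELECT id, title, sold FROM books WHERE sold > 17185

Result:
id | title                      | sold 
---+----------------------------+------
1  | Mansfield Park             | 49981
2  | The Two Towers             | 32721
3  | The Hobbit                 | 28626
5  | The Fellowship of the Ring | 36575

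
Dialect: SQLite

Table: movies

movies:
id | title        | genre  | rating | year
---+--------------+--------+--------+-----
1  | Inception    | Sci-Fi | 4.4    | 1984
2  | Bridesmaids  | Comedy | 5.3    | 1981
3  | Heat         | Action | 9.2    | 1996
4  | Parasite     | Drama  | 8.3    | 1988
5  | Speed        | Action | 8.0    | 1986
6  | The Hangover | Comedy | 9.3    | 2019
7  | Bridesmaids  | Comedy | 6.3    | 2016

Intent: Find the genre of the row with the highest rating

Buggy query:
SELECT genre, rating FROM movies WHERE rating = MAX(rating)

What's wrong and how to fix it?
Bug: MAX(rating) is an aggregate and cannot be used directly in WHERE

Fix: Use a subquery: WHERE rating = (SELECT MAX(rating) FROM movies)

Corrected query:
SELECT genre, rating FROM movies WHERE rating = (SELECT MAX(rating) FROM movies)

Result:
genre  | rating
-------+-------
Comedy | 9.3   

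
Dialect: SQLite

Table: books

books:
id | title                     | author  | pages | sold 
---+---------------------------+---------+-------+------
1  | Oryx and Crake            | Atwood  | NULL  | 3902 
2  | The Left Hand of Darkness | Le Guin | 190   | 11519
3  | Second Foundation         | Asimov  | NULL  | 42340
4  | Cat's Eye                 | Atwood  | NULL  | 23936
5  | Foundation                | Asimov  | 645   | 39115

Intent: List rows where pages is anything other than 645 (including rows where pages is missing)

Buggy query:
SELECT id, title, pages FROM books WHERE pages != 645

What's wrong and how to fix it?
Bug: Inequality against NULL is unknown, not true; rows with NULL are dropped

Fix: Add an explicit OR pages IS NULL to include the missing-value rows

Corrected query:
SELECT id, title, pages FROM books WHERE pages != 645 OR pages IS NULL

Result:
id | title                     | pages
---+---------------------------+------
1  | Oryx and Crake            | NULL 
2  | The Left Hand of Darkness | 190  
3  | Second Foundation         | NULL 
4  | Cat's Eye                 | NULL 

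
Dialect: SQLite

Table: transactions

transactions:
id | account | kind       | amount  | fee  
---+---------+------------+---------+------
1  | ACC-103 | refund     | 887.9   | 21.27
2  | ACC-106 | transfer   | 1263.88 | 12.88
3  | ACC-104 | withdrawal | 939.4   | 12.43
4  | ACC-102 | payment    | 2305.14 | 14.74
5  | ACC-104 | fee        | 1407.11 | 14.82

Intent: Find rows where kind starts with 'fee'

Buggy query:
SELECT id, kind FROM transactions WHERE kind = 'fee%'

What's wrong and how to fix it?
Bug: '=' compares the literal string including the % character; pattern matching needs LIKE

Fix: Replace '=' with LIKE so 'fee%' is treated as a pattern

Corrected query:
SELECT id, kind FROM transactions WHERE kind LIKE 'fee%'

Result:
id | kind
---+-----
5  | fee 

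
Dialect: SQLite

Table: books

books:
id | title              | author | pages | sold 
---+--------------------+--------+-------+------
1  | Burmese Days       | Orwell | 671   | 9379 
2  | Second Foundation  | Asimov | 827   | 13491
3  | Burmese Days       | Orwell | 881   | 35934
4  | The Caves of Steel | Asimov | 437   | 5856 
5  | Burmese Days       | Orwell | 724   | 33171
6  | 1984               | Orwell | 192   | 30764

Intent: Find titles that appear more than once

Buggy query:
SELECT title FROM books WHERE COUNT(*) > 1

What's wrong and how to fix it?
Bug: WHERE can't reference COUNT(*); aggregates are computed after WHERE

Fix: Group first, then use HAVING for the count condition

Corrected query:
SELECT title FROM books GROUP BY title HAVING COUNT(*) > 1

Result:
title       
------------
Burmese Days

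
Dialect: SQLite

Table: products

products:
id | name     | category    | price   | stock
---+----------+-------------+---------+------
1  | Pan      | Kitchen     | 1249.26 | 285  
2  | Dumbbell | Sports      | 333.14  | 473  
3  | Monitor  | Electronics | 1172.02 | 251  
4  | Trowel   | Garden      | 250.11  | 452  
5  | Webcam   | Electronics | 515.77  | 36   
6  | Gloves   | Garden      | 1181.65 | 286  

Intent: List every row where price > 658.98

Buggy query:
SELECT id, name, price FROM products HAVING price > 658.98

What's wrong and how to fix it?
Bug: This is a non-aggregate query (no GROUP BY, no aggregates), so in SQLite the HAVING clause is invalid here; a row-level condition belongs in WHERE

Fix: Replace HAVING with WHERE since the condition applies to individual rows

Corrected query:
SELECT id, name, price FROM products WHERE price > 658.98

Result:
id | name    | price  
---+---------+--------
1  | Pan     | 1249.26
3  | Monitor | 1172.02
6  | Gloves  | 1181.65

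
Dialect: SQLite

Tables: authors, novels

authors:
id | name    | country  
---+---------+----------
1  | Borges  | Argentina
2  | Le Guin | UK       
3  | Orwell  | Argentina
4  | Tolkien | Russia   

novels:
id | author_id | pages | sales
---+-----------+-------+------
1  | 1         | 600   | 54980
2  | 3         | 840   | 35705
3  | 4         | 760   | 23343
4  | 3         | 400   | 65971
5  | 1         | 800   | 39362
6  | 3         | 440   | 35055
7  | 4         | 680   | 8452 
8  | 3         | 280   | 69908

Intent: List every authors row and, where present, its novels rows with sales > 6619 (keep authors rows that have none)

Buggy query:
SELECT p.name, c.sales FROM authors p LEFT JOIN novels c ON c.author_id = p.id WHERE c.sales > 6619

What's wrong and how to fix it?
Bug: Filtering c.sales in WHERE discards the NULL rows produced by LEFT JOIN, turning it into an inner join

Fix: Move the right-table condition into the ON clause so unmatched parents are kept

Corrected query:
SELECT p.name, c.sales FROM authors p LEFT JOIN novels c ON c.author_id = p.id AND c.sales > 6619

Result:
name    | sales
--------+------
Borges  | 39362
Borges  | 54980
Le Guin | NULL 
Orwell  | 35055
Orwell  | 35705
Orwell  | 65971
Orwell  | 69908
Tolkien | 8452 
Tolkien | 23343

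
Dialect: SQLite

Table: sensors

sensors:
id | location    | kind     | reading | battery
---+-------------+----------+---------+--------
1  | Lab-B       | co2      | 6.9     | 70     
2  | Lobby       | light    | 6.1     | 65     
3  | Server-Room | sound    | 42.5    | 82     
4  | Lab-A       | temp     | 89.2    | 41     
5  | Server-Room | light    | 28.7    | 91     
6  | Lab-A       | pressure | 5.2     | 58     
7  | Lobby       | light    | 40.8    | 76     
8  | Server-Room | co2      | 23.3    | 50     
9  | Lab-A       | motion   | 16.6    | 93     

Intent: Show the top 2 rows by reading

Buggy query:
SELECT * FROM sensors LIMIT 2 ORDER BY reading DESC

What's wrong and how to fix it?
Bug: LIMIT must come after ORDER BY

Fix: Swap the clauses: ORDER BY first, then LIMIT

Corrected query:
SELECT * FROM sensors ORDER BY reading DESC LIMIT 2

Result:
id | location    | kind  | reading | battery
---+-------------+-------+---------+--------
4  | Lab-A       | temp  | 89.2    | 41     
3  | Server-Room | sound | 42.5    | 82     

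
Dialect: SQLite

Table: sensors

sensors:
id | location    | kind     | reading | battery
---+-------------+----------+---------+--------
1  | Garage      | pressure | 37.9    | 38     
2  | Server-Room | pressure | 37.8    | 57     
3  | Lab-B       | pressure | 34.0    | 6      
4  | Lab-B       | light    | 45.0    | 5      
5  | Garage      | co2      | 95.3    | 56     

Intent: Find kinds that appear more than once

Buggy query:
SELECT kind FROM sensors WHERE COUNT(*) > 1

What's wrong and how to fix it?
Bug: COUNT(*) is an aggregate and cannot be used in WHERE

Fix: Group first, then use HAVING for the count condition

Corrected query:
SELECT kind FROM sensors GROUP BY kind HAVING COUNT(*) > 1

Result:
kind    
--------
pressure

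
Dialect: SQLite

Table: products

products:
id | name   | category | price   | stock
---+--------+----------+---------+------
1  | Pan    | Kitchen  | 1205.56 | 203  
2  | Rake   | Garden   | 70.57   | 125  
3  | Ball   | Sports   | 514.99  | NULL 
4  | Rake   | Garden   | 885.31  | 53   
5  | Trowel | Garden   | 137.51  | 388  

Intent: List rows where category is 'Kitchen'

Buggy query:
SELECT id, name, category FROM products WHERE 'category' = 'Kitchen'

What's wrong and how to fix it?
Bug: Single quotes denote string literals in SQL; the column name is being compared as a constant string

Fix: Reference the column as category without single quotes

Corrected query:
SELECT id, name, category FROM products WHERE category = 'Kitchen'

Result:
id | name | category
---+------+---------
1  | Pan  | Kitchen 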